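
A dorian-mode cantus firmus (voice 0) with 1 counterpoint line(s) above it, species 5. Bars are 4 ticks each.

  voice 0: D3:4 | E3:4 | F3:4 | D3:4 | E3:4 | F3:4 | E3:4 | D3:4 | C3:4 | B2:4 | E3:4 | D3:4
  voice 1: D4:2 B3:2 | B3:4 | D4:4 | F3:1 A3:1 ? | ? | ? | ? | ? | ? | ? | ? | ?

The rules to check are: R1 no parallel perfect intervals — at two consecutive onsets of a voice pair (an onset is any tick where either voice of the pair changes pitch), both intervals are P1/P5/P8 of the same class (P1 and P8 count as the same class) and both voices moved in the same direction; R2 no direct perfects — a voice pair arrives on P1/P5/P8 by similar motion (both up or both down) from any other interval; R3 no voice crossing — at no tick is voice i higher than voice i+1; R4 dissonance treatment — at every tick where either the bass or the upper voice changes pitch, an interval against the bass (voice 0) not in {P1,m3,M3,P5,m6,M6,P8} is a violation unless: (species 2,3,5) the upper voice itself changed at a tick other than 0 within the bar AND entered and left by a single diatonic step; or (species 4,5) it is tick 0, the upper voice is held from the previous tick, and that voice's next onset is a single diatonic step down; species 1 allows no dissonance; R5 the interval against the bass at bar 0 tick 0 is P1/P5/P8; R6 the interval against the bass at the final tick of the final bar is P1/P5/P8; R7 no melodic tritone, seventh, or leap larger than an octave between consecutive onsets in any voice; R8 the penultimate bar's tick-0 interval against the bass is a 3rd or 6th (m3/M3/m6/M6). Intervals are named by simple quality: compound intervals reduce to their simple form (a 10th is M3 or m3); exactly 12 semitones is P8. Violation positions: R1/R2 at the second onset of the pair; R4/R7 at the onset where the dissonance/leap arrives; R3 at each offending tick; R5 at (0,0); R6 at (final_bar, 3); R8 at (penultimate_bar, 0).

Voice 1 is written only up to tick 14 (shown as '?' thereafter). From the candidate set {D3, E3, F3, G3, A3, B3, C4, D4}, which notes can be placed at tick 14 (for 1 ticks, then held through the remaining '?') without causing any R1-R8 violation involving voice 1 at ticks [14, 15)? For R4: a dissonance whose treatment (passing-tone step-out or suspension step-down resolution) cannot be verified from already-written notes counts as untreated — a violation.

{A3, B3, D3, D4, F3}

D3: legal
E3: violates R4
F3: legal
G3: violates R4
A3: legal
B3: legal
C4: violates R4
D4: legal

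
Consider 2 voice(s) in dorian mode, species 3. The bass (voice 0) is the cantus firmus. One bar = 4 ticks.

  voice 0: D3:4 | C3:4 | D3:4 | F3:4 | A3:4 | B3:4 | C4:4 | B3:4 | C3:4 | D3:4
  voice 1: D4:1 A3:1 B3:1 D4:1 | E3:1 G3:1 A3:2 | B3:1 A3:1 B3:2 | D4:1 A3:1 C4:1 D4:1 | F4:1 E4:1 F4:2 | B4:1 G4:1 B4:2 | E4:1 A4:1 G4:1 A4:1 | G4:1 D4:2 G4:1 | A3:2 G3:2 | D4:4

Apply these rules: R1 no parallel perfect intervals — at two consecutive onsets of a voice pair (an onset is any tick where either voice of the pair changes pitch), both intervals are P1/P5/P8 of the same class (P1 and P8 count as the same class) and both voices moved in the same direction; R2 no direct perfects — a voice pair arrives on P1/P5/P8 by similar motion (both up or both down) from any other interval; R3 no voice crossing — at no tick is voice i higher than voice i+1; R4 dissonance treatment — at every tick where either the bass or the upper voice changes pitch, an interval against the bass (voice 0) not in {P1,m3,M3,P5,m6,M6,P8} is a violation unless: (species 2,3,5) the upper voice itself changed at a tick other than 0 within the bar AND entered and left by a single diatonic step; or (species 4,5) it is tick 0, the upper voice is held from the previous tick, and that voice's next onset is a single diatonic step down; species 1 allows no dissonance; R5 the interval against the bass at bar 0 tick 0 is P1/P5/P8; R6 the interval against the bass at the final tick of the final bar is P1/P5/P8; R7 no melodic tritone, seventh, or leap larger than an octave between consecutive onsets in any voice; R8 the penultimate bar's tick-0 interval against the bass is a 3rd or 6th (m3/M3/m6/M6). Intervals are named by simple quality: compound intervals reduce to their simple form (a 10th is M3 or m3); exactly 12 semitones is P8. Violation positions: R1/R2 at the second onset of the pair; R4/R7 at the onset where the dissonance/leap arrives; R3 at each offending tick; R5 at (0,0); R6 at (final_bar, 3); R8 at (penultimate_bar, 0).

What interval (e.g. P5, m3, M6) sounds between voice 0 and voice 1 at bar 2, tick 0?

M6

voice 0=D3 voice 1=B3 -> M6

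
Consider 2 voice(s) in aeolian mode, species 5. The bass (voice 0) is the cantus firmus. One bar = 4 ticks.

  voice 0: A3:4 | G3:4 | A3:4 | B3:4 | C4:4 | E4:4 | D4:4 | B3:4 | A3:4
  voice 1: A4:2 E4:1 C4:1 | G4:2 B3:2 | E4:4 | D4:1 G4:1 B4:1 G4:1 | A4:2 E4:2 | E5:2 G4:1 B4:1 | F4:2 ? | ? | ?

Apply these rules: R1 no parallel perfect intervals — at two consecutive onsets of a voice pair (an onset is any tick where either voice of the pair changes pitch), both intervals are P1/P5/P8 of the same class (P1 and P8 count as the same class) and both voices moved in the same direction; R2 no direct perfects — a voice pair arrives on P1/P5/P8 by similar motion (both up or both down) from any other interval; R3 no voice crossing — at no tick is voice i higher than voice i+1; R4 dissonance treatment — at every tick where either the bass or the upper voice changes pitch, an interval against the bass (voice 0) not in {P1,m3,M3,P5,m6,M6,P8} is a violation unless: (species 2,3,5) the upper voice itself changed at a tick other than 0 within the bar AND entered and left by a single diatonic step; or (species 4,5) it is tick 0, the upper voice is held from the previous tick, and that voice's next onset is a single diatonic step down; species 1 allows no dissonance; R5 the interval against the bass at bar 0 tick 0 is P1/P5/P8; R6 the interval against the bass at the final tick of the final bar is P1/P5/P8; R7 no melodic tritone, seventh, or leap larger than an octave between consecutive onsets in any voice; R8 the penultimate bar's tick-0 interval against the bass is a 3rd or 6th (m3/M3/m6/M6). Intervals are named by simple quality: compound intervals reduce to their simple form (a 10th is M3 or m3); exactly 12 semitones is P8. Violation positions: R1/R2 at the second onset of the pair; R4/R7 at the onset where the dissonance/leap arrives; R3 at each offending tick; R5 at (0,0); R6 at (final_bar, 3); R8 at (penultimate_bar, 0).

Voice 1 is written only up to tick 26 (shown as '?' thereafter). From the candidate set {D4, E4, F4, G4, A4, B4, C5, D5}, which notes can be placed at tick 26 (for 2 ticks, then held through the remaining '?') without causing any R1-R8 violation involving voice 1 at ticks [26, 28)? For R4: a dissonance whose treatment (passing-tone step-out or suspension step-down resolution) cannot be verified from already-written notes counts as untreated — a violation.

{A4, D4, D5, F4}

D4: legal
E4: violates R4
F4: legal
G4: violates R4
A4: legal
B4: violates R7
C5: violates R4
D5: legal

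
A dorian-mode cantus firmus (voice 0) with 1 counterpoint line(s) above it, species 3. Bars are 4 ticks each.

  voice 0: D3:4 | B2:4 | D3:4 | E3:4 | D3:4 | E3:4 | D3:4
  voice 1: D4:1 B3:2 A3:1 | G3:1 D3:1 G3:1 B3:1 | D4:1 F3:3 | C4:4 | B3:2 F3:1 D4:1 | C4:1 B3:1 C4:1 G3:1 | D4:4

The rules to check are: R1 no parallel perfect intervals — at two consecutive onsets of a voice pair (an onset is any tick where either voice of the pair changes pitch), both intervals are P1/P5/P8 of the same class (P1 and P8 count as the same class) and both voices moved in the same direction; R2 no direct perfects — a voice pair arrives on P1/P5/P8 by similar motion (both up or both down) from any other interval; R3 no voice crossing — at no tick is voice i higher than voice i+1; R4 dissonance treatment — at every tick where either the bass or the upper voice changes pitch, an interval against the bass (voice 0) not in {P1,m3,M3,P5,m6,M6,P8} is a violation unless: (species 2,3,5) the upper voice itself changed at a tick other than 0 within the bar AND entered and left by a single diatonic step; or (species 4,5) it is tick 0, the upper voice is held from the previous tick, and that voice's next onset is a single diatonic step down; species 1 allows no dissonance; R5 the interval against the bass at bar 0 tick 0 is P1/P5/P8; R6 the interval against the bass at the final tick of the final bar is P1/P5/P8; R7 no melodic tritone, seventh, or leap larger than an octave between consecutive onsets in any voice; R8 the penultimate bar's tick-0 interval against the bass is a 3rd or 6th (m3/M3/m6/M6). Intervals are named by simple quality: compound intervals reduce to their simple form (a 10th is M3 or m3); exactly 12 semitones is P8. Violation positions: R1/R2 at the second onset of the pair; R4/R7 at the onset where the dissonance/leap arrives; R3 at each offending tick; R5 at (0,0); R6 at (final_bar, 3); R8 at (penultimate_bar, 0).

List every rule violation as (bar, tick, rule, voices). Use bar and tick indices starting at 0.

(2, 0, R1, (0, 1))
(4, 2, R7, (1,))

bar 0: v0=D3 v1=D4 downbeat P8
bar 1: v0=B2 v1=G3 downbeat m6
bar 2: v0=D3 v1=D4 downbeat P8
bar 3: v0=E3 v1=C4 downbeat m6
bar 4: v0=D3 v1=B3 downbeat M6
bar 5: v0=E3 v1=C4 downbeat m6
bar 6: v0=D3 v1=D4 downbeat P8
  -> R1 @ bar 2 tick 0 v(0, 1): B2/B3 P8 -> D3/D4 P8 similar
  -> R7 @ bar 4 tick 2 v(1,): B3->F3 leap 6st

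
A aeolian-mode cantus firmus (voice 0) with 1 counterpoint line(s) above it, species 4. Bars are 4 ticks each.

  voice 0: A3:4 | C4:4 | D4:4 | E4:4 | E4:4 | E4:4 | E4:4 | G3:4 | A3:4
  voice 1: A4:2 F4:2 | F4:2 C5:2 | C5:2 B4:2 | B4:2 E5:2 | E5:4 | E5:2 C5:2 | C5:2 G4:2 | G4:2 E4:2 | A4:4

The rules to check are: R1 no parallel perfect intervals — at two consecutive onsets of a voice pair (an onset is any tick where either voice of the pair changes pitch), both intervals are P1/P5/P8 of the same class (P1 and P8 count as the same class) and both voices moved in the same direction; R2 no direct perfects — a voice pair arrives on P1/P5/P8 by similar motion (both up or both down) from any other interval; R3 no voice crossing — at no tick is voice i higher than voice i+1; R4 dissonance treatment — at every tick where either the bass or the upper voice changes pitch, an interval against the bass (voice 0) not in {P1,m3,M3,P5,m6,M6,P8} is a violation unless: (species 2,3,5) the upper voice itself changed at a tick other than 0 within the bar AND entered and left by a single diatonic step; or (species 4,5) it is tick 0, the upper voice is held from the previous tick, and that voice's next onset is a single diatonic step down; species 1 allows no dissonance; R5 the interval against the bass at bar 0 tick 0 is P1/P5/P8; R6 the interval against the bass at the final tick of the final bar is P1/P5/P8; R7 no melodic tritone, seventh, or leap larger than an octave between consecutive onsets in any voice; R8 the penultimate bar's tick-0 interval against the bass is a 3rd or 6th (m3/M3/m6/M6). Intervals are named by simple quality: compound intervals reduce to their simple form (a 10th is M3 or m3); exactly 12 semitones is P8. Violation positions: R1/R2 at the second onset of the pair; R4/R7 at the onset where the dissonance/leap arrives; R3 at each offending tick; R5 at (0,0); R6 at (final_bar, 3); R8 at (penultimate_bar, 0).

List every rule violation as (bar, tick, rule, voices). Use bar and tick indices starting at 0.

bar 0: v0=A3 v1=A4 downbeat P8
bar 1: v0=C4 v1=F4 downbeat P4
bar 2: v0=D4 v1=C5 downbeat m7
bar 3: v0=E4 v1=B4 downbeat P5
bar 4: v0=E4 v1=E5 downbeat P8
bar 5: v0=E4 v1=E5 downbeat P8
bar 6: v0=E4 v1=C5 downbeat m6
bar 7: v0=G3 v1=G4 downbeat P8
bar 8: v0=A3 v1=A4 downbeat P8
  -> R4 @ bar 1 tick 0 v(0, 1): C4/F4 P4 untreated
  -> R8 @ bar 7 tick 0 v(0, 1): penult P8 not 3rd/6th
  -> R2 @ bar 8 tick 0 v(0, 1): G3/E4 M6 -> A3/A4 P8 similar

(1, 0, R4, (0, 1))
(7, 0, R8, (0, 1))
(8, 0, R2, (0, 1))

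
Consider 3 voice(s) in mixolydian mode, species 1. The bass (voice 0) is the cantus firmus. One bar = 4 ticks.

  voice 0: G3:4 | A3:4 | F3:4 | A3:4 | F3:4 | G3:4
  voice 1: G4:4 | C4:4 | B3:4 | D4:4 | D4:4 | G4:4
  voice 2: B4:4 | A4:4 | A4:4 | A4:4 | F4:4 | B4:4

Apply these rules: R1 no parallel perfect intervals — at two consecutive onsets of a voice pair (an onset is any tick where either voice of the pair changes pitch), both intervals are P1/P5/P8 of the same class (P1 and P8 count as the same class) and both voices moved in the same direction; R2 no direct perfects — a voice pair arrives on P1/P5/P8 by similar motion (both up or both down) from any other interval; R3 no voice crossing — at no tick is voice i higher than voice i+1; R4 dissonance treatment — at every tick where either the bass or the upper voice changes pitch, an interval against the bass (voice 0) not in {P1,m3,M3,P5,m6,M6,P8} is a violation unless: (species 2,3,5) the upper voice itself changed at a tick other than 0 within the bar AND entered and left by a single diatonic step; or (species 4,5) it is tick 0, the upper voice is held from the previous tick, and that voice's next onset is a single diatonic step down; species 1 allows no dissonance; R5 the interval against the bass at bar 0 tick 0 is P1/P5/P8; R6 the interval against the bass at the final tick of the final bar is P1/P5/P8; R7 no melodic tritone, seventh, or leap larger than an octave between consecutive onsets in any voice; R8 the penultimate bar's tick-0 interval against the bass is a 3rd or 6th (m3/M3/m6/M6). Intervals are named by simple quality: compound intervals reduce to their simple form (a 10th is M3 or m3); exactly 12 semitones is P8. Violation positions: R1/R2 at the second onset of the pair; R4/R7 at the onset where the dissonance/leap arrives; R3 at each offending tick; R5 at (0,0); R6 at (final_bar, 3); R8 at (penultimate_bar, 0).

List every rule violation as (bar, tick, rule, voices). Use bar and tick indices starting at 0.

bar 0: v0=G3 v1=G4 v2=B4 downbeat M3
bar 1: v0=A3 v1=C4 v2=A4 downbeat P8
bar 2: v0=F3 v1=B3 v2=A4 downbeat M3
bar 3: v0=A3 v1=D4 v2=A4 downbeat P8
bar 4: v0=F3 v1=D4 v2=F4 downbeat P8
bar 5: v0=G3 v1=G4 v2=B4 downbeat M3
  -> R5 @ bar 0 tick 0 v(0, 2): opens on M3
  -> R4 @ bar 2 tick 0 v(0, 1): F3/B3 TT untreated
  -> R4 @ bar 3 tick 0 v(0, 1): A3/D4 P4 untreated
  -> R1 @ bar 4 tick 0 v(0, 2): A3/A4 P8 -> F3/F4 P8 similar
  -> R8 @ bar 4 tick 0 v(0, 2): penult P8 not 3rd/6th
  -> R2 @ bar 5 tick 0 v(0, 1): F3/D4 M6 -> G3/G4 P8 similar
  -> R7 @ bar 5 tick 0 v(2,): F4->B4 leap 6st
  -> R6 @ bar 5 tick 3 v(0, 2): closes on M3

(0, 0, R5, (0, 2))
(2, 0, R4, (0, 1))
(3, 0, R4, (0, 1))
(4, 0, R1, (0, 2))
(4, 0, R8, (0, 2))
(5, 0, R2, (0, 1))
(5, 0, R7, (2,))
(5, 3, R6, (0, 2))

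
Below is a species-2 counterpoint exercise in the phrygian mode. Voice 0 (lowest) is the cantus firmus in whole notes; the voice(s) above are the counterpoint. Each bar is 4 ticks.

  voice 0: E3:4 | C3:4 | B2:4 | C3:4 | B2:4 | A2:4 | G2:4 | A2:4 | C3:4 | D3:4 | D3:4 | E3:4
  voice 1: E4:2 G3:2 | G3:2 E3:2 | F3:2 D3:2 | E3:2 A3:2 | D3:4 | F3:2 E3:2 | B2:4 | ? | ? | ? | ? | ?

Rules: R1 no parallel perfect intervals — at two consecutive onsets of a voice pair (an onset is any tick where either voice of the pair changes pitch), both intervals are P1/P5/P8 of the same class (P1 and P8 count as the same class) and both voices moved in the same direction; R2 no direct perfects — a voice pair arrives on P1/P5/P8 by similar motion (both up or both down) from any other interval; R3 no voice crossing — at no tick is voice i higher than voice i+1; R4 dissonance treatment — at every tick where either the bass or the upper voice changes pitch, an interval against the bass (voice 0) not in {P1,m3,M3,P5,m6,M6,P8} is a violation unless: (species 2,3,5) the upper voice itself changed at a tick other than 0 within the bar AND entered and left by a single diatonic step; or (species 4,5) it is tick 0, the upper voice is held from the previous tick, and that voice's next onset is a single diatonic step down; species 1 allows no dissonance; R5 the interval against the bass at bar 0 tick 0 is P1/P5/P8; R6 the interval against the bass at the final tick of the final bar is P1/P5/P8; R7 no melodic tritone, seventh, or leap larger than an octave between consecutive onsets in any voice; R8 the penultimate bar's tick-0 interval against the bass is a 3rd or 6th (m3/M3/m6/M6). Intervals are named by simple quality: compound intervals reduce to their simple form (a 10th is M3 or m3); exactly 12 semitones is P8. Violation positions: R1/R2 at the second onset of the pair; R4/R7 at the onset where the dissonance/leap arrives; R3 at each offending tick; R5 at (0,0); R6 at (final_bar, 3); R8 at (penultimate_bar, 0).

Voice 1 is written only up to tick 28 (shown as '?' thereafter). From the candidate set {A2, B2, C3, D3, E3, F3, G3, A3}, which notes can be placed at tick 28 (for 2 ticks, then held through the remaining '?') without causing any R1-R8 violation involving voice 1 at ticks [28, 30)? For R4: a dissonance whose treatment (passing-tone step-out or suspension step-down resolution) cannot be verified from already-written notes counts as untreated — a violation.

{A2, C3}

A2: legal
B2: violates R4
C3: legal
D3: violates R4
E3: violates R2
F3: violates R7
G3: violates R4
A3: violates R2,R7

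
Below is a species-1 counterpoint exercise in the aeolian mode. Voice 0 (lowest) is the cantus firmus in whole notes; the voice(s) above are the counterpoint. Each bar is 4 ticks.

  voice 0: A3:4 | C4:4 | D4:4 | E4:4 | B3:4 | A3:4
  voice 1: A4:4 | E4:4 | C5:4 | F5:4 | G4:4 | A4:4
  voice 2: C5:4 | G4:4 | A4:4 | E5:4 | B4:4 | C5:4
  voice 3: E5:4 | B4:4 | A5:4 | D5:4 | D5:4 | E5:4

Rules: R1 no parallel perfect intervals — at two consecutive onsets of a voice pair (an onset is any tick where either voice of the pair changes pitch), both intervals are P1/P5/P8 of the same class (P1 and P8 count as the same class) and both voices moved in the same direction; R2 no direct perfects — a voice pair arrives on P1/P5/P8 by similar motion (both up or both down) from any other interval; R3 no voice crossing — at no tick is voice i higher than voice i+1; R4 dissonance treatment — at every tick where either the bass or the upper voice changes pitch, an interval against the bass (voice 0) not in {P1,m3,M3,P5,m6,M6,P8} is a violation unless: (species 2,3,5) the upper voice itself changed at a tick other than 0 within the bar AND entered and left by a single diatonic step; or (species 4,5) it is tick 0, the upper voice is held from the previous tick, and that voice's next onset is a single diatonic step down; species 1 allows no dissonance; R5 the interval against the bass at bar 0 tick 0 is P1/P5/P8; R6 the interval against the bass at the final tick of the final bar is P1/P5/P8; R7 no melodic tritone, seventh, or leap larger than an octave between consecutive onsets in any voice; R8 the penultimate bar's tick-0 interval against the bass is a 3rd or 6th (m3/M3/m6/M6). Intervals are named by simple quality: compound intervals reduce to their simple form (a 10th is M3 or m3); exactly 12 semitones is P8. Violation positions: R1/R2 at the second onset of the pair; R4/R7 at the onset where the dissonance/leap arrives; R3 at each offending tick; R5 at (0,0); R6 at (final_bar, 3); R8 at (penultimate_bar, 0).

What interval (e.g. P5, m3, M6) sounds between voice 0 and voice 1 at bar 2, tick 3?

m7

voice 0=D4 voice 1=C5 -> m7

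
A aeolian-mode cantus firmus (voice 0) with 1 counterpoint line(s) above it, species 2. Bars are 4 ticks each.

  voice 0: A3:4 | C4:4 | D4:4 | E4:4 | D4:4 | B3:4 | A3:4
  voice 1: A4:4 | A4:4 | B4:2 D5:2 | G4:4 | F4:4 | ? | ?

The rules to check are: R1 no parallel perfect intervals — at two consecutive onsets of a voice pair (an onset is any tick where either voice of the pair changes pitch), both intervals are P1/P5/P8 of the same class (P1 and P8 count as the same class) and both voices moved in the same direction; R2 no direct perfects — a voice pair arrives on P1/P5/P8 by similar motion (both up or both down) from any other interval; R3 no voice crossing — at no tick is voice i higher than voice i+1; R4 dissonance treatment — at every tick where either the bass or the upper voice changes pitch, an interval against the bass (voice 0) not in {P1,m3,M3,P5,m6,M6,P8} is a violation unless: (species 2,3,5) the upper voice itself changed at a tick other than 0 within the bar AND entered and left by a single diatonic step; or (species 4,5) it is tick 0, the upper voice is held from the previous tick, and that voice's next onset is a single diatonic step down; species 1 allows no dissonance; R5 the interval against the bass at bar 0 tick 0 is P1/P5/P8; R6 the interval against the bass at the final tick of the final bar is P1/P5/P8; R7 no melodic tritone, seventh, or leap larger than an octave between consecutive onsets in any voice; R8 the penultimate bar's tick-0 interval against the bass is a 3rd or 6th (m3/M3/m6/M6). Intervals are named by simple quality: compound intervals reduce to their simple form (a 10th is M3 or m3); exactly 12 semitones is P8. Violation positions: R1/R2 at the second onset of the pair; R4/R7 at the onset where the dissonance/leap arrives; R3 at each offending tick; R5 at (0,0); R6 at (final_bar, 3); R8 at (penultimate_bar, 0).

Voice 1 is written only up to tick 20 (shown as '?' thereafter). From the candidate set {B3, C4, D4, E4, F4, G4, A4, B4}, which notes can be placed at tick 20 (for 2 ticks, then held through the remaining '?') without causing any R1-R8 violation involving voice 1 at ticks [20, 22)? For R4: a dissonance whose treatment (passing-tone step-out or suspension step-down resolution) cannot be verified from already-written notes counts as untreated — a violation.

{D4, G4}

B3: violates R2,R7,R8
C4: violates R4,R8
D4: legal
E4: violates R4,R8
F4: violates R4,R8
G4: legal
A4: violates R4,R8
B4: violates R7,R8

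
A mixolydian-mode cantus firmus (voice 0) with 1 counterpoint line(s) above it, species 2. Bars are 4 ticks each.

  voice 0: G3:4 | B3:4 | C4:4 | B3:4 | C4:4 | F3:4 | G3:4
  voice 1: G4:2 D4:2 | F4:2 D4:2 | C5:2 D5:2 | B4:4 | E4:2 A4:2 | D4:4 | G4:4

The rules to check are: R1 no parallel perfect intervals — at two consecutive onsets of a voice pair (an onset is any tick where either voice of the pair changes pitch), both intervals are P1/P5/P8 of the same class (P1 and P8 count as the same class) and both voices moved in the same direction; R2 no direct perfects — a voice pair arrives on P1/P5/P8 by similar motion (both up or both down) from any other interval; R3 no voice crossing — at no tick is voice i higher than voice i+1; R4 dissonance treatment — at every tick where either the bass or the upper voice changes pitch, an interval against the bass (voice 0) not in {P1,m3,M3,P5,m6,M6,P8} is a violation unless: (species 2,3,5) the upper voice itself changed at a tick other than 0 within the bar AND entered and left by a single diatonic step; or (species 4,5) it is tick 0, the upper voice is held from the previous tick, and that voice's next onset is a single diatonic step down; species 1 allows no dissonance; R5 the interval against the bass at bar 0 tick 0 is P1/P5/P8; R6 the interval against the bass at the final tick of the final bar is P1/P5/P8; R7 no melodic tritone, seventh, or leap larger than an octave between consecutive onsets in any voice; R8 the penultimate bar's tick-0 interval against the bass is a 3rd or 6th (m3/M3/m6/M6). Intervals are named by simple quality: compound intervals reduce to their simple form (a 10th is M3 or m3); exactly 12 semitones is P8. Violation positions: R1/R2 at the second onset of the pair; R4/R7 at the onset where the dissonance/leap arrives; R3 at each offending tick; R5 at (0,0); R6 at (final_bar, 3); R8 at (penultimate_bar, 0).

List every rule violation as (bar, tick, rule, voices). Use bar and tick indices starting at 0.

bar 0: v0=G3 v1=G4 downbeat P8
bar 1: v0=B3 v1=F4 downbeat TT
bar 2: v0=C4 v1=C5 downbeat P8
bar 3: v0=B3 v1=B4 downbeat P8
bar 4: v0=C4 v1=E4 downbeat M3
bar 5: v0=F3 v1=D4 downbeat M6
bar 6: v0=G3 v1=G4 downbeat P8
  -> R4 @ bar 1 tick 0 v(0, 1): B3/F4 TT untreated
  -> R2 @ bar 2 tick 0 v(0, 1): B3/D4 m3 -> C4/C5 P8 similar
  -> R7 @ bar 2 tick 0 v(1,): D4->C5 leap 10st
  -> R4 @ bar 2 tick 2 v(0, 1): C4/D5 M2 untreated
  -> R2 @ bar 3 tick 0 v(0, 1): C4/D5 M2 -> B3/B4 P8 similar
  -> R2 @ bar 6 tick 0 v(0, 1): F3/D4 M6 -> G3/G4 P8 similar

(1, 0, R4, (0, 1))
(2, 0, R2, (0, 1))
(2, 0, R7, (1,))
(2, 2, R4, (0, 1))
(3, 0, R2, (0, 1))
(6, 0, R2, (0, 1))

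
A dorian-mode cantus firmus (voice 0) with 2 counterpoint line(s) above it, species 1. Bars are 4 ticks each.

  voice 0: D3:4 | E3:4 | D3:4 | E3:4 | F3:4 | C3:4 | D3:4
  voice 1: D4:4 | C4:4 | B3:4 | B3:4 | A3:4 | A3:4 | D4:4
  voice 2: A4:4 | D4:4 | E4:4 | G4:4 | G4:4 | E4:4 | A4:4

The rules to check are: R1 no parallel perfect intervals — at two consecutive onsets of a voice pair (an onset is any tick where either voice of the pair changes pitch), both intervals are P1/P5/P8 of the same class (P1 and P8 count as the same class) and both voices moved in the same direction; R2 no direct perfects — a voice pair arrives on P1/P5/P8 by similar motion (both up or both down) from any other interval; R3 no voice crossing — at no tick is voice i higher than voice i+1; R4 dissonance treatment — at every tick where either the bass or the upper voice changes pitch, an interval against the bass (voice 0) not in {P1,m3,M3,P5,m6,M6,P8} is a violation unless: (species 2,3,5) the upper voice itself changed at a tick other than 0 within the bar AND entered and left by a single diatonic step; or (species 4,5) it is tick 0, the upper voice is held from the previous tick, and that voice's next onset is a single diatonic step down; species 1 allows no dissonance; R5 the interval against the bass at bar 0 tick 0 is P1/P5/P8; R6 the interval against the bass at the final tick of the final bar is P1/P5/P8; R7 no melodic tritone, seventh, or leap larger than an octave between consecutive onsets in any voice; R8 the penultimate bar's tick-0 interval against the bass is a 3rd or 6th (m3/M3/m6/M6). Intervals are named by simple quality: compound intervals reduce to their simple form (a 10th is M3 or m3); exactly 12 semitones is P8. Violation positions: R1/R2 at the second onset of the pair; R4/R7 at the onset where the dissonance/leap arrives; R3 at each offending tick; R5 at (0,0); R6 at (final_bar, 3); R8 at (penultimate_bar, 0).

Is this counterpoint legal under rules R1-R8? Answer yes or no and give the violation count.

No (6 violations)

bar 0: v0=D3 v1=D4 v2=A4 (P5)
bar 1: v0=E3 v1=C4 v2=D4 (m7)
bar 2: v0=D3 v1=B3 v2=E4 (M2)
bar 3: v0=E3 v1=B3 v2=G4 (m3)
bar 4: v0=F3 v1=A3 v2=G4 (M2)
bar 5: v0=C3 v1=A3 v2=E4 (M3)
bar 6: v0=D3 v1=D4 v2=A4 (P5)
  R4 @ bar1.0: E3/D4 m7 untreated
  R4 @ bar2.0: D3/E4 M2 untreated
  R4 @ bar4.0: F3/G4 M2 untreated
  R1 @ bar6.0: A3/E4 P5 -> D4/A4 P5 similar
  R2 @ bar6.0: C3/A3 M6 -> D3/D4 P8 similar
  R2 @ bar6.0: C3/E4 M3 -> D3/A4 P5 similar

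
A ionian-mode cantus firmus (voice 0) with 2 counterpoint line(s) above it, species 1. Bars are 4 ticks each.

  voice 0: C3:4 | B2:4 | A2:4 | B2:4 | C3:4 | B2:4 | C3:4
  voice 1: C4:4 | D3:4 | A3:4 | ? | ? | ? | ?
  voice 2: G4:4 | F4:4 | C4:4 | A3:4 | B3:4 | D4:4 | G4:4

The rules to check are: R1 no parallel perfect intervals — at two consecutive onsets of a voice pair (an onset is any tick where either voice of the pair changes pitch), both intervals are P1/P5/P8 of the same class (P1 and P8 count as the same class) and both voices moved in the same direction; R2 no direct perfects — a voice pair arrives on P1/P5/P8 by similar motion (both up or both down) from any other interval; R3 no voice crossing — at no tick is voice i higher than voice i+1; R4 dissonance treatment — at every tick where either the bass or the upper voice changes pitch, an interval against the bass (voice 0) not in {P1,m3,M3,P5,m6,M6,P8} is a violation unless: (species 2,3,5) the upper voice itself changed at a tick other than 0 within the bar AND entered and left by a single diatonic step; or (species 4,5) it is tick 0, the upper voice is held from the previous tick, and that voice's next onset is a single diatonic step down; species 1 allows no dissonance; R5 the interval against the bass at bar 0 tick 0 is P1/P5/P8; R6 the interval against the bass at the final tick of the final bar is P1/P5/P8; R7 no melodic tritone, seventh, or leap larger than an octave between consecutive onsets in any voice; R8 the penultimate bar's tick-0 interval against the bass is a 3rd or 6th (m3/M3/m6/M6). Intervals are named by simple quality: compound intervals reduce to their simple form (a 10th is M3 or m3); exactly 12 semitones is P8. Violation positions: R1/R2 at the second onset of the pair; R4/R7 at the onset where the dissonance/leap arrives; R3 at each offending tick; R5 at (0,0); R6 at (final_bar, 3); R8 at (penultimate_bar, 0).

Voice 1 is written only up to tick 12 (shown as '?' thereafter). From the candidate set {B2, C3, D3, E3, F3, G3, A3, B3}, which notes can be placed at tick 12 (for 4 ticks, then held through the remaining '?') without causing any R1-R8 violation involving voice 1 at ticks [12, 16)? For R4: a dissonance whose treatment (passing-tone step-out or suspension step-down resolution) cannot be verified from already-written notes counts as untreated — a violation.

{G3}

B2: violates R7
C3: violates R4
D3: violates R2
E3: violates R4
F3: violates R4
G3: legal
A3: violates R4
B3: violates R1,R3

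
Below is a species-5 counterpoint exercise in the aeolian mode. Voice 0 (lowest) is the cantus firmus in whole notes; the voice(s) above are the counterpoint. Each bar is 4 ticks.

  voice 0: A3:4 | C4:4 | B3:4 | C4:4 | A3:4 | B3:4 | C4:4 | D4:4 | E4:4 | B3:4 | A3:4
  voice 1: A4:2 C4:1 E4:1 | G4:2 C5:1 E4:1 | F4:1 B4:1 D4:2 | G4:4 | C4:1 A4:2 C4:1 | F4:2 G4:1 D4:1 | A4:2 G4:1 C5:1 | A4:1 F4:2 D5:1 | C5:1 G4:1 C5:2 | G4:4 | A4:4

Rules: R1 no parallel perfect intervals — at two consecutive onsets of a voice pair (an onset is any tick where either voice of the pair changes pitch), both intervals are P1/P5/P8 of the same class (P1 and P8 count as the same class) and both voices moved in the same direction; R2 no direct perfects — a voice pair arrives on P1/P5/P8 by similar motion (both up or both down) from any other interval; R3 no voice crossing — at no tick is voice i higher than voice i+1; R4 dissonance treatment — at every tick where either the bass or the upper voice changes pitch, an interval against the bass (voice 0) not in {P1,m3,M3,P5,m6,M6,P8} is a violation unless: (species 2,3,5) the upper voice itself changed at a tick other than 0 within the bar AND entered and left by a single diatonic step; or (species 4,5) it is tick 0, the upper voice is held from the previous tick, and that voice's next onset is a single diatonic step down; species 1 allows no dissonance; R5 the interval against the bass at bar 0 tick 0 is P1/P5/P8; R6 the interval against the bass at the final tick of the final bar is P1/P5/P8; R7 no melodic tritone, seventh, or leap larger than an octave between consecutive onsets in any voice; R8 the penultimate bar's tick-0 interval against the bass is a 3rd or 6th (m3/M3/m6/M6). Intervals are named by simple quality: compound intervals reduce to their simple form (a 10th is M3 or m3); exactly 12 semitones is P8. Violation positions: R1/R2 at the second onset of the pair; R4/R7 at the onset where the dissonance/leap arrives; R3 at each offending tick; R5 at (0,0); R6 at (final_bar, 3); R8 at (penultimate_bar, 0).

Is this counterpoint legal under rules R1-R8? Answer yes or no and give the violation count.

bar 0: v0=A3 v1=A4 (P8)
bar 1: v0=C4 v1=G4 (P5)
bar 2: v0=B3 v1=F4 (TT)
bar 3: v0=C4 v1=G4 (P5)
bar 4: v0=A3 v1=C4 (m3)
bar 5: v0=B3 v1=F4 (TT)
bar 6: v0=C4 v1=A4 (M6)
bar 7: v0=D4 v1=A4 (P5)
bar 8: v0=E4 v1=C5 (m6)
bar 9: v0=B3 v1=G4 (m6)
bar 10: v0=A3 v1=A4 (P8)
  R1 @ bar1.0: A3/E4 P5 -> C4/G4 P5 similar
  R4 @ bar2.0: B3/F4 TT untreated
  R7 @ bar2.1: F4->B4 leap 6st
  R2 @ bar3.0: B3/D4 m3 -> C4/G4 P5 similar
  R4 @ bar5.0: B3/F4 TT untreated

No (5 violations)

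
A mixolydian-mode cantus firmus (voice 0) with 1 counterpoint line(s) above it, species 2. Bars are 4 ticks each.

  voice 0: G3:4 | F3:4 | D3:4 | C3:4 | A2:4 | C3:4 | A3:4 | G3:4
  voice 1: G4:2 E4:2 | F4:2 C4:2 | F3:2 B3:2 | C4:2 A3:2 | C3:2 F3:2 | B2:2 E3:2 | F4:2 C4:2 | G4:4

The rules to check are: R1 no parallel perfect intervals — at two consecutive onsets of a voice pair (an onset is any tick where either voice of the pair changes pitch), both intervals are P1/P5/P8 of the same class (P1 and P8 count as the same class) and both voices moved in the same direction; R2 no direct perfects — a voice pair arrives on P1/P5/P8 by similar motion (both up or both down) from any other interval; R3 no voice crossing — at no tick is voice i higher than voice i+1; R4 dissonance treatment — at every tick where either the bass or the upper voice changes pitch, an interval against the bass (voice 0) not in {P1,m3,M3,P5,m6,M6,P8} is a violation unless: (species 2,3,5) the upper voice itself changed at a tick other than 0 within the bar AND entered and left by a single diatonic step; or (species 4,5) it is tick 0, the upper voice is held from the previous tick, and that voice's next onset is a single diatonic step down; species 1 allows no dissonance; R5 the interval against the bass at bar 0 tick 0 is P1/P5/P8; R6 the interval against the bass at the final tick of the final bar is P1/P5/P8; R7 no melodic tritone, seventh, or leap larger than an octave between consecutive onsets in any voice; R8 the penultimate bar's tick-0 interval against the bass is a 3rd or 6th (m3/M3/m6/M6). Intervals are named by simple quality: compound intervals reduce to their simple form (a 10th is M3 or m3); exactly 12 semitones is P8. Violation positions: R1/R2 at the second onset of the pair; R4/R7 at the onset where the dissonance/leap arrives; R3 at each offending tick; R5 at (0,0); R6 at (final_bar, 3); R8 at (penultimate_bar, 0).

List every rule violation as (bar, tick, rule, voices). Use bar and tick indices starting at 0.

(2, 2, R7, (1,))
(5, 0, R3, (0, 1))
(5, 0, R4, (0, 1))
(5, 0, R7, (1,))
(5, 1, R3, (0, 1))
(6, 0, R7, (1,))

bar 0: v0=G3 v1=G4 downbeat P8
bar 1: v0=F3 v1=F4 downbeat P8
bar 2: v0=D3 v1=F3 downbeat m3
bar 3: v0=C3 v1=C4 downbeat P8
bar 4: v0=A2 v1=C3 downbeat m3
bar 5: v0=C3 v1=B2 downbeat m2
bar 6: v0=A3 v1=F4 downbeat m6
bar 7: v0=G3 v1=G4 downbeat P8
  -> R7 @ bar 2 tick 2 v(1,): F3->B3 leap 6st
  -> R3 @ bar 5 tick 0 v(0, 1): C3 above B2
  -> R4 @ bar 5 tick 0 v(0, 1): C3/B2 m2 untreated
  -> R7 @ bar 5 tick 0 v(1,): F3->B2 leap 6st
  -> R3 @ bar 5 tick 1 v(0, 1): C3 above B2
  -> R7 @ bar 6 tick 0 v(1,): E3->F4 leap 13st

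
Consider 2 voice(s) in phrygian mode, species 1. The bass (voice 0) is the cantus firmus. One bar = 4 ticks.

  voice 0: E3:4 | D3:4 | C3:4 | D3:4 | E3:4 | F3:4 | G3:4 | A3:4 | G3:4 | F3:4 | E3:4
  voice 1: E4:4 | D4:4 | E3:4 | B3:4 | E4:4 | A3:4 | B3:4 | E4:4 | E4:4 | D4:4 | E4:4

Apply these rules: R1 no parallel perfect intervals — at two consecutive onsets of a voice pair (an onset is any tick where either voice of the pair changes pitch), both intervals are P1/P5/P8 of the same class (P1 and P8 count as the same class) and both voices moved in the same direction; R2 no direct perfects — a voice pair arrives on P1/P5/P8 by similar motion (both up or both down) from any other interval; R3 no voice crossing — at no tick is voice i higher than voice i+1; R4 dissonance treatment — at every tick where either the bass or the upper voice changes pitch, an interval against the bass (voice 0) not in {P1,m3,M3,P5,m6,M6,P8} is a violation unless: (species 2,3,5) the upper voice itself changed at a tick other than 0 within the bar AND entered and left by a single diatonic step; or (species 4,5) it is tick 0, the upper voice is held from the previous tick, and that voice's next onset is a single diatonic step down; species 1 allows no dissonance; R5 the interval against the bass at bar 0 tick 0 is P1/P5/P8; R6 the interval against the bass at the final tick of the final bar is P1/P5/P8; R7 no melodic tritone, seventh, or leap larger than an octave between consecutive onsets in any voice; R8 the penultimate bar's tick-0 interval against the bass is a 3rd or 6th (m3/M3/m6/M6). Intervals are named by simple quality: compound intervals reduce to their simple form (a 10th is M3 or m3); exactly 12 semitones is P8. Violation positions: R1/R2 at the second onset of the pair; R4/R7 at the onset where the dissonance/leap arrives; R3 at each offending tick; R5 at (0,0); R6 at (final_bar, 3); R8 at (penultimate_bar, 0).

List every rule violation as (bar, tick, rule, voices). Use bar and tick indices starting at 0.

bar 0: v0=E3 v1=E4 downbeat P8
bar 1: v0=D3 v1=D4 downbeat P8
bar 2: v0=C3 v1=E3 downbeat M3
bar 3: v0=D3 v1=B3 downbeat M6
bar 4: v0=E3 v1=E4 downbeat P8
bar 5: v0=F3 v1=A3 downbeat M3
bar 6: v0=G3 v1=B3 downbeat M3
bar 7: v0=A3 v1=E4 downbeat P5
bar 8: v0=G3 v1=E4 downbeat M6
bar 9: v0=F3 v1=D4 downbeat M6
bar 10: v0=E3 v1=E4 downbeat P8
  -> R1 @ bar 1 tick 0 v(0, 1): E3/E4 P8 -> D3/D4 P8 similar
  -> R7 @ bar 2 tick 0 v(1,): D4->E3 leap 10st
  -> R2 @ bar 4 tick 0 v(0, 1): D3/B3 M6 -> E3/E4 P8 similar
  -> R2 @ bar 7 tick 0 v(0, 1): G3/B3 M3 -> A3/E4 P5 similar

(1, 0, R1, (0, 1))
(2, 0, R7, (1,))
(4, 0, R2, (0, 1))
(7, 0, R2, (0, 1))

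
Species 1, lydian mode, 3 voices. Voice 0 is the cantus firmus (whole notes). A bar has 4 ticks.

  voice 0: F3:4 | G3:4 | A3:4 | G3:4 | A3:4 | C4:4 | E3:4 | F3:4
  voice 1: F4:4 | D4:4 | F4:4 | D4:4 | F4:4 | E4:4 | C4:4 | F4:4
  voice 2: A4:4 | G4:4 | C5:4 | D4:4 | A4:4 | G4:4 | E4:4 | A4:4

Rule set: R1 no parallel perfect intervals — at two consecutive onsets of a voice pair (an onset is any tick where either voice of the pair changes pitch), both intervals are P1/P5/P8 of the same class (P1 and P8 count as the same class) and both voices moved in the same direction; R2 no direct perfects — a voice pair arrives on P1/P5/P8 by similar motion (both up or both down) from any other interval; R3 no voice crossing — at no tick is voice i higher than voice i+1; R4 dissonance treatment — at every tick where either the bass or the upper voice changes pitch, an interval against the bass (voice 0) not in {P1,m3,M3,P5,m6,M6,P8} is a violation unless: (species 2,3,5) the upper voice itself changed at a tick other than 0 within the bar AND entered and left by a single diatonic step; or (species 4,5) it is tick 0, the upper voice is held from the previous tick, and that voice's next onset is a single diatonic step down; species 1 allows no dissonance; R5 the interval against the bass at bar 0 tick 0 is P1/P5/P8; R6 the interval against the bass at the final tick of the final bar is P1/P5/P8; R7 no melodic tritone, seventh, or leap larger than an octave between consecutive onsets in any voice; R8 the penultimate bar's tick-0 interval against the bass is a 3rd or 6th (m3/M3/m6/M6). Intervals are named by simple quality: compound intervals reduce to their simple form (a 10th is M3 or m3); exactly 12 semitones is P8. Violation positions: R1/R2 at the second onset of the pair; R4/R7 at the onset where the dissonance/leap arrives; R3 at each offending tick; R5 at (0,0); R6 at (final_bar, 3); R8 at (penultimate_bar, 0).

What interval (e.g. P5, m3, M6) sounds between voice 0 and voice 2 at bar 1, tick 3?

voice 0=G3 voice 2=G4 -> P8

P8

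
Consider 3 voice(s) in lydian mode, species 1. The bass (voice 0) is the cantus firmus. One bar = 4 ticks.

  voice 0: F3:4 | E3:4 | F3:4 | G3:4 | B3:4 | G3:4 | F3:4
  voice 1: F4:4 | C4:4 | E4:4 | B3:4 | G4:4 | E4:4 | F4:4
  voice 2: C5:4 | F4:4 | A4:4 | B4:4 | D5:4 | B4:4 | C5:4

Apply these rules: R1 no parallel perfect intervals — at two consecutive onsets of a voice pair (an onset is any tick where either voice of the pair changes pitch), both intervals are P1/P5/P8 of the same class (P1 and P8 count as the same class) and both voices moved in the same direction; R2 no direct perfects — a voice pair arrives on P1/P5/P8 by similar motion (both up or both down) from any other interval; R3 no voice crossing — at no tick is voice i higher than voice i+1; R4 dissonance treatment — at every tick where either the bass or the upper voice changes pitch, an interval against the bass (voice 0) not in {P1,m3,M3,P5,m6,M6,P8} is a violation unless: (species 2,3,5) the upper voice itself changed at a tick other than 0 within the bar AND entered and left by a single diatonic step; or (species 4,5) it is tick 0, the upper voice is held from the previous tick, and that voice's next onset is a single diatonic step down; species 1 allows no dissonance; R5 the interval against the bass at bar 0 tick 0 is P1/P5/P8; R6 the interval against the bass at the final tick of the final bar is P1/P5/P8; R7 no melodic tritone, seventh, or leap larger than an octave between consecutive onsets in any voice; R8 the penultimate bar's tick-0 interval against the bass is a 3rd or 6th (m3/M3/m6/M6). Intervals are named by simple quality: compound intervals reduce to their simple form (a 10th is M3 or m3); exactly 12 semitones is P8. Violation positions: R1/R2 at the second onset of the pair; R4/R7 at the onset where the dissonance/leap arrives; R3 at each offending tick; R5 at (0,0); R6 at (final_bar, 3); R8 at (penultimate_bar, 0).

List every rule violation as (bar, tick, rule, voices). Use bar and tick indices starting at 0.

(1, 0, R4, (0, 2))
(2, 0, R4, (0, 1))
(4, 0, R2, (1, 2))
(5, 0, R1, (1, 2))
(6, 0, R1, (1, 2))

bar 0: v0=F3 v1=F4 v2=C5 downbeat P5
bar 1: v0=E3 v1=C4 v2=F4 downbeat m2
bar 2: v0=F3 v1=E4 v2=A4 downbeat M3
bar 3: v0=G3 v1=B3 v2=B4 downbeat M3
bar 4: v0=B3 v1=G4 v2=D5 downbeat m3
bar 5: v0=G3 v1=E4 v2=B4 downbeat M3
bar 6: v0=F3 v1=F4 v2=C5 downbeat P5
  -> R4 @ bar 1 tick 0 v(0, 2): E3/F4 m2 untreated
  -> R4 @ bar 2 tick 0 v(0, 1): F3/E4 M7 untreated
  -> R2 @ bar 4 tick 0 v(1, 2): B3/B4 P8 -> G4/D5 P5 similar
  -> R1 @ bar 5 tick 0 v(1, 2): G4/D5 P5 -> E4/B4 P5 similar
  -> R1 @ bar 6 tick 0 v(1, 2): E4/B4 P5 -> F4/C5 P5 similar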